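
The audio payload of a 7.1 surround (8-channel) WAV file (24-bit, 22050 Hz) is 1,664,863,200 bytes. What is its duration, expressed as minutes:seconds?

52:26

Byte rate = 22,050 × 3 × 8 = 529,200 bytes/s.
Duration = 1,664,863,200 / 529,200 = 3,146 s.
3,146 s = 52:26.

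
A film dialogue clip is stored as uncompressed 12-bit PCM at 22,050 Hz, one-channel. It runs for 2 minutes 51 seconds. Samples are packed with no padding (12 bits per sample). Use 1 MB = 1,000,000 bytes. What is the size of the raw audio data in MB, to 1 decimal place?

Duration = 2 minutes 51 seconds = 171 s.
Bits = 22,050 × 171 × 12 × 1 = 45,246,600 bits = 5,655,825 bytes.
5,655,825 / 1,000,000 = 5.7 MB.

5.7 MB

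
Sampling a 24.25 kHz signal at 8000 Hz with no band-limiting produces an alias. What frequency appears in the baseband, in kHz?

Nyquist = 8,000/2 = 4,000 Hz; 24,250 Hz exceeds it.
Alias = |24,250 − 3×8,000| = |24,250 − 24,000| = 250 Hz = 0.25 kHz.

0.25 kHz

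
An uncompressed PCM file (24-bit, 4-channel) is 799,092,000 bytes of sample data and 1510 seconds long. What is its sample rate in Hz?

Bytes = sample_rate × seconds × bytes_per_sample × channels.
sample_rate = 799,092,000 / (1,510 × 3 × 4) = 799,092,000 / 18,120 = 44,100 Hz.

44,100 Hz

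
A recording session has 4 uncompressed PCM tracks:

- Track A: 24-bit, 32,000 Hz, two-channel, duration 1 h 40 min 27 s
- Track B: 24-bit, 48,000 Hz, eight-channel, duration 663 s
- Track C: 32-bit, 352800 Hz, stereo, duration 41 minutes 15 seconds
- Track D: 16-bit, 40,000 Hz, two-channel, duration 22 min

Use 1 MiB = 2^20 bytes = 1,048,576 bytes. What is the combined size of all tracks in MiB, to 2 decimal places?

Track A: 1 h 40 min 27 s = 6,027 s; 32,000 × 6,027 × 3 × 2 = 1,157,184,000 bytes.
Track B: 48,000 × 663 × 3 × 8 = 763,776,000 bytes.
Track C: 41 minutes 15 seconds = 2,475 s; 352,800 × 2,475 × 4 × 2 = 6,985,440,000 bytes.
Track D: 22 min = 1,320 s; 40,000 × 1,320 × 2 × 2 = 211,200,000 bytes.
Total = 9,117,600,000 bytes = 8695.22 MiB.

8695.22 MiB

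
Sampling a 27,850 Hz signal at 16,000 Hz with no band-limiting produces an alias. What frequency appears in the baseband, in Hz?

Nyquist = 16,000/2 = 8,000 Hz; 27,850 Hz exceeds it.
Alias = |27,850 − 2×16,000| = |27,850 − 32,000| = 4,150 Hz.

4,150 Hz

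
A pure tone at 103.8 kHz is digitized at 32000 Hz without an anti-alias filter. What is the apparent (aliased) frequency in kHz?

7.8 kHz

Nyquist = 32,000/2 = 16,000 Hz; 103,800 Hz exceeds it.
Alias = |103,800 − 3×32,000| = |103,800 − 96,000| = 7,800 Hz = 7.8 kHz.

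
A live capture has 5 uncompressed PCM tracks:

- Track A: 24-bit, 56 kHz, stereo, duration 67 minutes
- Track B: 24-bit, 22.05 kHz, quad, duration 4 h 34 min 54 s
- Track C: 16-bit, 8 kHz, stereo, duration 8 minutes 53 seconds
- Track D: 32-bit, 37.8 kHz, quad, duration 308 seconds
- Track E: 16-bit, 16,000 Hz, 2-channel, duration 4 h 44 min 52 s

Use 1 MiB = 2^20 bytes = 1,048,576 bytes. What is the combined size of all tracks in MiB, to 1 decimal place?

6687.4 MiB

Track A: 67 minutes = 4,020 s; 56,000 × 4,020 × 3 × 2 = 1,350,720,000 bytes.
Track B: 4 h 34 min 54 s = 16,494 s; 22,050 × 16,494 × 3 × 4 = 4,364,312,400 bytes.
Track C: 8 minutes 53 seconds = 533 s; 8,000 × 533 × 2 × 2 = 17,056,000 bytes.
Track D: 37,800 × 308 × 4 × 4 = 186,278,400 bytes.
Track E: 4 h 44 min 52 s = 17,092 s; 16,000 × 17,092 × 2 × 2 = 1,093,888,000 bytes.
Total = 7,012,254,800 bytes = 6687.4 MiB.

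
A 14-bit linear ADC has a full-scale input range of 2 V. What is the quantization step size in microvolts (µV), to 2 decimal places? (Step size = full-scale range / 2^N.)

2 V / 2^14 = 2 / 16,384 V = 122.07 µV.

122.07 µV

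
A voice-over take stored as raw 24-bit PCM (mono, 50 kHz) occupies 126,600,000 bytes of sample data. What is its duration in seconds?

844 seconds

Byte rate = 50,000 × 3 × 1 = 150,000 bytes/s.
Duration = 126,600,000 / 150,000 = 844 s.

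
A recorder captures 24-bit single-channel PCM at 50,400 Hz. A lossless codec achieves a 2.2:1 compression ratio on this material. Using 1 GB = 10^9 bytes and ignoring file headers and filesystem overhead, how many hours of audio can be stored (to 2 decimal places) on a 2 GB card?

Uncompressed byte rate = 50,400 × 3 × 1 = 151,200 bytes/s.
After 2.2:1 compression, effective rate ≈ 68727.27 bytes/s.
Capacity = 2 × 1,000,000,000 = 2,000,000,000 bytes.
2,000,000,000 / effective rate ≈ 29100.53 s → 8.08 hours.

8.08 hours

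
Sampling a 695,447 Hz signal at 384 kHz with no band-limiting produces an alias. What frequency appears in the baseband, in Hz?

Nyquist = 384,000/2 = 192,000 Hz; 695,447 Hz exceeds it.
Alias = |695,447 − 2×384,000| = |695,447 − 768,000| = 72,553 Hz.

72,553 Hz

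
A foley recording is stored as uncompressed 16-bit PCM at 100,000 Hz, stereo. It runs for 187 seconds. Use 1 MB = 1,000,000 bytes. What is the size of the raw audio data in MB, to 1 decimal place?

Bytes = 100,000 samples/s × 187 s × 2 bytes/sample × 2 ch = 74,800,000 bytes.
74,800,000 / 1,000,000 = 74.8 MB.

74.8 MB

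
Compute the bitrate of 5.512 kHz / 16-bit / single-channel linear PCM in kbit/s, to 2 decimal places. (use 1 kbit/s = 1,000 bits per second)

88.19 kbit/s

Bit rate = 5,512 × 16 × 1 = 88,192 bits/s.
= 88.19 kbit/s.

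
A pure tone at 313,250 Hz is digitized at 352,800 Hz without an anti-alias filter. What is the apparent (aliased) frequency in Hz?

39,550 Hz

Nyquist = 352,800/2 = 176,400 Hz; 313,250 Hz exceeds it.
Alias = |313,250 − 1×352,800| = |313,250 − 352,800| = 39,550 Hz.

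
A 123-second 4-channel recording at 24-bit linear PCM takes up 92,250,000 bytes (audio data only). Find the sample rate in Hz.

Bytes = sample_rate × seconds × bytes_per_sample × channels.
sample_rate = 92,250,000 / (123 × 3 × 4) = 92,250,000 / 1,476 = 62,500 Hz.

62,500 Hz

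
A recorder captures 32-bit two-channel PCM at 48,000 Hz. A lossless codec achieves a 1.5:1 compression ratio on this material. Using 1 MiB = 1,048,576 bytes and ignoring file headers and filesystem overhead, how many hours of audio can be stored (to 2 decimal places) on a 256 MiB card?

0.29 hours

Uncompressed byte rate = 48,000 × 4 × 2 = 384,000 bytes/s.
After 1.5:1 compression, effective rate ≈ 256000 bytes/s.
Capacity = 256 × 1,048,576 = 268,435,456 bytes.
268,435,456 / effective rate ≈ 1048.58 s → 0.29 hours.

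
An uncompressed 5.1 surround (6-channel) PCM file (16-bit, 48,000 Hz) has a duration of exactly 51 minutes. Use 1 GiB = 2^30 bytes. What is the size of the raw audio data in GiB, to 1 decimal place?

1.6 GiB

Duration = exactly 51 minutes = 3,060 s.
Bytes = 48,000 samples/s × 3,060 s × 2 bytes/sample × 6 ch = 1,762,560,000 bytes.
1,762,560,000 / 1,073,741,824 = 1.6 GiB.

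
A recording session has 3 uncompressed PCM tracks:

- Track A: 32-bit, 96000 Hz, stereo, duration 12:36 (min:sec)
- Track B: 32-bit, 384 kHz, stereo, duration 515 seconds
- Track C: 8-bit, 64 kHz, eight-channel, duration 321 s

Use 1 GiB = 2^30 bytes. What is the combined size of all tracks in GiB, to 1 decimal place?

Track A: 12:36 (min:sec) = 756 s; 96,000 × 756 × 4 × 2 = 580,608,000 bytes.
Track B: 384,000 × 515 × 4 × 2 = 1,582,080,000 bytes.
Track C: 64,000 × 321 × 1 × 8 = 164,352,000 bytes.
Total = 2,327,040,000 bytes = 2.2 GiB.

2.2 GiB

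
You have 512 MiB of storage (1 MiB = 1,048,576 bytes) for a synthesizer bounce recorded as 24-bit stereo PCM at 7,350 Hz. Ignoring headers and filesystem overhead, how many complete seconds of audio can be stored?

Uncompressed byte rate = 7,350 × 3 × 2 = 44,100 bytes/s.
Capacity = 512 × 1,048,576 = 536,870,912 bytes.
536,870,912 / 44,100 ≈ 12173.94 s → 12,173 seconds.

12,173 seconds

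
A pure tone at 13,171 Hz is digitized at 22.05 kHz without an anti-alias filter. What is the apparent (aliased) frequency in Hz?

8,879 Hz

Nyquist = 22,050/2 = 11,025 Hz; 13,171 Hz exceeds it.
Alias = |13,171 − 1×22,050| = |13,171 − 22,050| = 8,879 Hz.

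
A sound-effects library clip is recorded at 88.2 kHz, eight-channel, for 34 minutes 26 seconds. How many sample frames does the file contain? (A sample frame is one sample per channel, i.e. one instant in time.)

34 minutes 26 seconds = 2,066 s.
88,200 samples/s × 2,066 s = 182,221,200 frames.

182,221,200 sample frames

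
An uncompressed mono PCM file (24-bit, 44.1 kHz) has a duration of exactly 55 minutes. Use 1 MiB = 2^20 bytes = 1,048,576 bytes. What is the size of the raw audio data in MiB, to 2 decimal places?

416.36 MiB

Duration = exactly 55 minutes = 3,300 s.
Bytes = 44,100 samples/s × 3,300 s × 3 bytes/sample × 1 ch = 436,590,000 bytes.
436,590,000 / 1,048,576 = 416.36 MiB.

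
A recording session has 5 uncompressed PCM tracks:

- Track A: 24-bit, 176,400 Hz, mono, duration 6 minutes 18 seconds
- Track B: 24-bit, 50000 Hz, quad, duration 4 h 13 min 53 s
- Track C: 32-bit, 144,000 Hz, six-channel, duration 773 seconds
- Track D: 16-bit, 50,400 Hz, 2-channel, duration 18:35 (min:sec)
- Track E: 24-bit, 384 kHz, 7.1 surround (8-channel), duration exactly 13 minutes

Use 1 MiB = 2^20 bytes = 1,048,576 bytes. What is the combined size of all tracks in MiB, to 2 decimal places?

Track A: 6 minutes 18 seconds = 378 s; 176,400 × 378 × 3 × 1 = 200,037,600 bytes.
Track B: 4 h 13 min 53 s = 15,233 s; 50,000 × 15,233 × 3 × 4 = 9,139,800,000 bytes.
Track C: 144,000 × 773 × 4 × 6 = 2,671,488,000 bytes.
Track D: 18:35 (min:sec) = 1,115 s; 50,400 × 1,115 × 2 × 2 = 224,784,000 bytes.
Track E: exactly 13 minutes = 780 s; 384,000 × 780 × 3 × 8 = 7,188,480,000 bytes.
Total = 19,424,589,600 bytes = 18524.73 MiB.

18524.73 MiB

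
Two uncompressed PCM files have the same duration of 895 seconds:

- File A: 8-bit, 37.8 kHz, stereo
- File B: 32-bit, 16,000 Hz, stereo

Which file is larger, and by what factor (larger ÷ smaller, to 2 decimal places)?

File A: 37,800 × 1 × 2 = 75,600 bytes/s.
File B: 16,000 × 4 × 2 = 128,000 bytes/s.
File B is larger; ratio = 114,560,000 / 67,662,000 = 1.69.

File B, by a factor of 1.69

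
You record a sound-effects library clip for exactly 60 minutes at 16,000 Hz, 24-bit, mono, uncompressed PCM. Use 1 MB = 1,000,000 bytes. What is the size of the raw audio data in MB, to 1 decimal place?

172.8 MB

Duration = exactly 60 minutes = 3,600 s.
Bytes = 16,000 samples/s × 3,600 s × 3 bytes/sample × 1 ch = 172,800,000 bytes.
172,800,000 / 1,000,000 = 172.8 MB.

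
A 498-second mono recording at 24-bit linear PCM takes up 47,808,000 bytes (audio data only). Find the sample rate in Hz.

32,000 Hz

Bytes = sample_rate × seconds × bytes_per_sample × channels.
sample_rate = 47,808,000 / (498 × 3 × 1) = 47,808,000 / 1,494 = 32,000 Hz.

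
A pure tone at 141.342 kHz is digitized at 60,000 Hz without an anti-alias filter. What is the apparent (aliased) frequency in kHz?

21.342 kHz

Nyquist = 60,000/2 = 30,000 Hz; 141,342 Hz exceeds it.
Alias = |141,342 − 2×60,000| = |141,342 − 120,000| = 21,342 Hz = 21.342 kHz.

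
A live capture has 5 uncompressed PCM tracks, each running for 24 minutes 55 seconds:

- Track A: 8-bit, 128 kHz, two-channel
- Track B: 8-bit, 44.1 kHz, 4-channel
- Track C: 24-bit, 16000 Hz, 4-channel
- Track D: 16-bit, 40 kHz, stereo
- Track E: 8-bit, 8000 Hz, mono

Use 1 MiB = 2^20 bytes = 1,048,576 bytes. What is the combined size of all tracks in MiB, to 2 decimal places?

1129.76 MiB

24 minutes 55 seconds = 1,495 s.
Track A: 128,000 × 1,495 × 1 × 2 = 382,720,000 bytes.
Track B: 44,100 × 1,495 × 1 × 4 = 263,718,000 bytes.
Track C: 16,000 × 1,495 × 3 × 4 = 287,040,000 bytes.
Track D: 40,000 × 1,495 × 2 × 2 = 239,200,000 bytes.
Track E: 8,000 × 1,495 × 1 × 1 = 11,960,000 bytes.
Total = 1,184,638,000 bytes = 1129.76 MiB.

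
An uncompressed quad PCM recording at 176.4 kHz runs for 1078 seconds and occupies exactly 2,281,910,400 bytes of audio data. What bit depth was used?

24 bits

Bytes per sample = 2,281,910,400 / (176,400 × 1,078 × 4) = 2,281,910,400 / 760,636,800 = 3.
Bit depth = 3 × 8 = 24 bits.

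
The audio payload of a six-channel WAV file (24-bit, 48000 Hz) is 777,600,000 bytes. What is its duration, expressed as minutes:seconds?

Byte rate = 48,000 × 3 × 6 = 864,000 bytes/s.
Duration = 777,600,000 / 864,000 = 900 s.
900 s = 15:00.

15:00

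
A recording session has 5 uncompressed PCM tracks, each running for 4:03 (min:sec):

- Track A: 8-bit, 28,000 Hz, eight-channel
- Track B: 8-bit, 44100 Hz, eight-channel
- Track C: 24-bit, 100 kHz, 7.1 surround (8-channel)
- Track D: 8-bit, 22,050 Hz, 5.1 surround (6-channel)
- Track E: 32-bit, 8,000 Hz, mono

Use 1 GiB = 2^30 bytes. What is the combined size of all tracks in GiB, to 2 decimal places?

4:03 (min:sec) = 243 s.
Track A: 28,000 × 243 × 1 × 8 = 54,432,000 bytes.
Track B: 44,100 × 243 × 1 × 8 = 85,730,400 bytes.
Track C: 100,000 × 243 × 3 × 8 = 583,200,000 bytes.
Track D: 22,050 × 243 × 1 × 6 = 32,148,900 bytes.
Track E: 8,000 × 243 × 4 × 1 = 7,776,000 bytes.
Total = 763,287,300 bytes = 0.71 GiB.

0.71 GiB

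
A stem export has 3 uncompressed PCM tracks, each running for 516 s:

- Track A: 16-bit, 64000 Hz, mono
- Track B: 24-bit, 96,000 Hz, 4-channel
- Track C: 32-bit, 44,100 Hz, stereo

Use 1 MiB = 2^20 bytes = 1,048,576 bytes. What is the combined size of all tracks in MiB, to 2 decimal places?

803.49 MiB

Track A: 64,000 × 516 × 2 × 1 = 66,048,000 bytes.
Track B: 96,000 × 516 × 3 × 4 = 594,432,000 bytes.
Track C: 44,100 × 516 × 4 × 2 = 182,044,800 bytes.
Total = 842,524,800 bytes = 803.49 MiB.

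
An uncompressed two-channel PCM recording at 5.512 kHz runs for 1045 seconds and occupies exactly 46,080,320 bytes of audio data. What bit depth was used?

32 bits

Bytes per sample = 46,080,320 / (5,512 × 1,045 × 2) = 46,080,320 / 11,520,080 = 4.
Bit depth = 4 × 8 = 32 bits.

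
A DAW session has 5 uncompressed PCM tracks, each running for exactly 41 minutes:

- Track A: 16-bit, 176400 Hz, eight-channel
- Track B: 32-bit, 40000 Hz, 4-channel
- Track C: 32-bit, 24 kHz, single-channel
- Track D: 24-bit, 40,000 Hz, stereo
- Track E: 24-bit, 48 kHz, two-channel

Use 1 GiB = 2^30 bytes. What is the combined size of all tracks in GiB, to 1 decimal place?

9.4 GiB

exactly 41 minutes = 2,460 s.
Track A: 176,400 × 2,460 × 2 × 8 = 6,943,104,000 bytes.
Track B: 40,000 × 2,460 × 4 × 4 = 1,574,400,000 bytes.
Track C: 24,000 × 2,460 × 4 × 1 = 236,160,000 bytes.
Track D: 40,000 × 2,460 × 3 × 2 = 590,400,000 bytes.
Track E: 48,000 × 2,460 × 3 × 2 = 708,480,000 bytes.
Total = 10,052,544,000 bytes = 9.4 GiB.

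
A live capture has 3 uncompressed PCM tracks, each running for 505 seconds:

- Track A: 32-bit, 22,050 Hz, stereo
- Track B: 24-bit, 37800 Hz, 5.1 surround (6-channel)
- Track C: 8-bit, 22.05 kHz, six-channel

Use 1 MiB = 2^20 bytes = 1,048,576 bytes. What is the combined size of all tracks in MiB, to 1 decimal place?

Track A: 22,050 × 505 × 4 × 2 = 89,082,000 bytes.
Track B: 37,800 × 505 × 3 × 6 = 343,602,000 bytes.
Track C: 22,050 × 505 × 1 × 6 = 66,811,500 bytes.
Total = 499,495,500 bytes = 476.4 MiB.

476.4 MiB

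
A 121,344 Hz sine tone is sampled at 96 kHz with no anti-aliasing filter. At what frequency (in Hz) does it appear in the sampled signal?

25,344 Hz

Nyquist = 96,000/2 = 48,000 Hz; 121,344 Hz exceeds it.
Alias = |121,344 − 1×96,000| = |121,344 − 96,000| = 25,344 Hz.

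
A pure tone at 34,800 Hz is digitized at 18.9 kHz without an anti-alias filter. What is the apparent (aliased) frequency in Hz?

Nyquist = 18,900/2 = 9,450 Hz; 34,800 Hz exceeds it.
Alias = |34,800 − 2×18,900| = |34,800 − 37,800| = 3,000 Hz.

3,000 Hz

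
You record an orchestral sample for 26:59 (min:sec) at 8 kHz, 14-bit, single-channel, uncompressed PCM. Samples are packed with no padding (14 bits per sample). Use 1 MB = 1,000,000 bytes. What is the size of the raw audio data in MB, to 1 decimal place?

22.7 MB

Duration = 26:59 (min:sec) = 1,619 s.
Bits = 8,000 × 1,619 × 14 × 1 = 181,328,000 bits = 22,666,000 bytes.
22,666,000 / 1,000,000 = 22.7 MB.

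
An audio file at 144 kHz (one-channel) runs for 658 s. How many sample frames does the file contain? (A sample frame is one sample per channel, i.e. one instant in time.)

144,000 samples/s × 658 s = 94,752,000 frames.

94,752,000 sample frames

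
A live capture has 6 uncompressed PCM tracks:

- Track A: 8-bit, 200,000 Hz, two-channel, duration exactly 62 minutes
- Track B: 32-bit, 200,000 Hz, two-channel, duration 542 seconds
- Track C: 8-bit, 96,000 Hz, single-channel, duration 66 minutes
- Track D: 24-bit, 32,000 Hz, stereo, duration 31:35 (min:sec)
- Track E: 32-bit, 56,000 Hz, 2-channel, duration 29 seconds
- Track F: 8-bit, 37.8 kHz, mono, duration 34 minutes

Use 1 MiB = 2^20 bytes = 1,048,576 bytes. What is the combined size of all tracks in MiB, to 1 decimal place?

3041.6 MiB

Track A: exactly 62 minutes = 3,720 s; 200,000 × 3,720 × 1 × 2 = 1,488,000,000 bytes.
Track B: 200,000 × 542 × 4 × 2 = 867,200,000 bytes.
Track C: 66 minutes = 3,960 s; 96,000 × 3,960 × 1 × 1 = 380,160,000 bytes.
Track D: 31:35 (min:sec) = 1,895 s; 32,000 × 1,895 × 3 × 2 = 363,840,000 bytes.
Track E: 56,000 × 29 × 4 × 2 = 12,992,000 bytes.
Track F: 34 minutes = 2,040 s; 37,800 × 2,040 × 1 × 1 = 77,112,000 bytes.
Total = 3,189,304,000 bytes = 3041.6 MiB.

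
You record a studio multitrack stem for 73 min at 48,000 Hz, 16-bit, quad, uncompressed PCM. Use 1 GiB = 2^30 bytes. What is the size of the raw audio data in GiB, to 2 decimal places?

1.57 GiB

Duration = 73 min = 4,380 s.
Bytes = 48,000 samples/s × 4,380 s × 2 bytes/sample × 4 ch = 1,681,920,000 bytes.
1,681,920,000 / 1,073,741,824 = 1.57 GiB.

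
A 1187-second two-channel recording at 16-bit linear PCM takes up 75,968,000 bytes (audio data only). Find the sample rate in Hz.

16,000 Hz

Bytes = sample_rate × seconds × bytes_per_sample × channels.
sample_rate = 75,968,000 / (1,187 × 2 × 2) = 75,968,000 / 4,748 = 16,000 Hz.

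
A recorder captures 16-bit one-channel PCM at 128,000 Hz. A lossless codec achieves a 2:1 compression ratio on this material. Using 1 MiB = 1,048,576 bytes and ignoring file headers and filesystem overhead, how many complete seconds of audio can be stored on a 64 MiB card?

524 seconds

Uncompressed byte rate = 128,000 × 2 × 1 = 256,000 bytes/s.
After 2:1 compression, effective rate ≈ 128000 bytes/s.
Capacity = 64 × 1,048,576 = 67,108,864 bytes.
67,108,864 / effective rate ≈ 524.29 s → 524 seconds.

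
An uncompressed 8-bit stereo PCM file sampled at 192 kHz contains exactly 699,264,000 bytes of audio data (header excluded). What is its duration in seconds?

Byte rate = 192,000 × 1 × 2 = 384,000 bytes/s.
Duration = 699,264,000 / 384,000 = 1,821 s.

1,821 seconds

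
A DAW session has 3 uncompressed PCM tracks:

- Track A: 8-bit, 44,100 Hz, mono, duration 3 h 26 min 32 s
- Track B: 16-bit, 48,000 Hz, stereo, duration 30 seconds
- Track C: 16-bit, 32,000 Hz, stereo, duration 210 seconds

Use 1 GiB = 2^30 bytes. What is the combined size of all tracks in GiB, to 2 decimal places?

0.54 GiB

Track A: 3 h 26 min 32 s = 12,392 s; 44,100 × 12,392 × 1 × 1 = 546,487,200 bytes.
Track B: 48,000 × 30 × 2 × 2 = 5,760,000 bytes.
Track C: 32,000 × 210 × 2 × 2 = 26,880,000 bytes.
Total = 579,127,200 bytes = 0.54 GiB.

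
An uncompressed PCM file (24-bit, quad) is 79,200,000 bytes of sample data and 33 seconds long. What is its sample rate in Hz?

200,000 Hz

Bytes = sample_rate × seconds × bytes_per_sample × channels.
sample_rate = 79,200,000 / (33 × 3 × 4) = 79,200,000 / 396 = 200,000 Hz.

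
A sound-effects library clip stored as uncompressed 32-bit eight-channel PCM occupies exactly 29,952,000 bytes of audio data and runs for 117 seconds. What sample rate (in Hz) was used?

Bytes = sample_rate × seconds × bytes_per_sample × channels.
sample_rate = 29,952,000 / (117 × 4 × 8) = 29,952,000 / 3,744 = 8,000 Hz.

8,000 Hz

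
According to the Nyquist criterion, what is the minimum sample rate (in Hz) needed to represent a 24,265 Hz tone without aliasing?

Minimum sample rate = 2 × 24,265 Hz = 48,530 Hz.

48,530 Hz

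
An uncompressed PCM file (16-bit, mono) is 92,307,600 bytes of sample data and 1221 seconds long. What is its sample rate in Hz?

Bytes = sample_rate × seconds × bytes_per_sample × channels.
sample_rate = 92,307,600 / (1,221 × 2 × 1) = 92,307,600 / 2,442 = 37,800 Hz.

37,800 Hz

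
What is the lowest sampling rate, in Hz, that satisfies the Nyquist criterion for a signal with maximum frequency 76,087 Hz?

152,174 Hz

Minimum sample rate = 2 × 76,087 Hz = 152,174 Hz.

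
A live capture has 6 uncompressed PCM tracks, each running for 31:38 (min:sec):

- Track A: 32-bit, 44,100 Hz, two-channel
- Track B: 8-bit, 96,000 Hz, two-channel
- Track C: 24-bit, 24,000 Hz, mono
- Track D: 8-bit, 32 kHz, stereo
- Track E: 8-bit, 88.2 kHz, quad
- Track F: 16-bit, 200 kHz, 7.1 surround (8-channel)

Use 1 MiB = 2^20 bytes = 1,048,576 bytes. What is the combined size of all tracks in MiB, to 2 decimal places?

31:38 (min:sec) = 1,898 s.
Track A: 44,100 × 1,898 × 4 × 2 = 669,614,400 bytes.
Track B: 96,000 × 1,898 × 1 × 2 = 364,416,000 bytes.
Track C: 24,000 × 1,898 × 3 × 1 = 136,656,000 bytes.
Track D: 32,000 × 1,898 × 1 × 2 = 121,472,000 bytes.
Track E: 88,200 × 1,898 × 1 × 4 = 669,614,400 bytes.
Track F: 200,000 × 1,898 × 2 × 8 = 6,073,600,000 bytes.
Total = 8,035,372,800 bytes = 7663.13 MiB.

7663.13 MiB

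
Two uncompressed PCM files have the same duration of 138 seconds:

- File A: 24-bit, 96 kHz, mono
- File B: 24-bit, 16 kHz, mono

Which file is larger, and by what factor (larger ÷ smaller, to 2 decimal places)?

File A: 96,000 × 3 × 1 = 288,000 bytes/s.
File B: 16,000 × 3 × 1 = 48,000 bytes/s.
File A is larger; ratio = 39,744,000 / 6,624,000 = 6.00.

File A, by a factor of 6.00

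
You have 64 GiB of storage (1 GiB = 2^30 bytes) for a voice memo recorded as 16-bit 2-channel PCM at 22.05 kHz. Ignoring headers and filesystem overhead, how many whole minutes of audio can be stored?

12,985 minutes

Uncompressed byte rate = 22,050 × 2 × 2 = 88,200 bytes/s.
Capacity = 64 × 1,073,741,824 = 68,719,476,736 bytes.
68,719,476,736 / 88,200 ≈ 779132.39 s → 12,985 minutes.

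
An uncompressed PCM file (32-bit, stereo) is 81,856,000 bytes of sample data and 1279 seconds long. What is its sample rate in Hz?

8,000 Hz

Bytes = sample_rate × seconds × bytes_per_sample × channels.
sample_rate = 81,856,000 / (1,279 × 4 × 2) = 81,856,000 / 10,232 = 8,000 Hz.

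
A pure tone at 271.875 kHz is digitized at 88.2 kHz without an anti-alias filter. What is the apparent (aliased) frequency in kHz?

7.275 kHz

Nyquist = 88,200/2 = 44,100 Hz; 271,875 Hz exceeds it.
Alias = |271,875 − 3×88,200| = |271,875 − 264,600| = 7,275 Hz = 7.275 kHz.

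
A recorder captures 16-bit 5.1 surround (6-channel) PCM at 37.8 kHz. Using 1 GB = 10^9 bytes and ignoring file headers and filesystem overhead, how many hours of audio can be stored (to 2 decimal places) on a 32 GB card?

19.60 hours

Uncompressed byte rate = 37,800 × 2 × 6 = 453,600 bytes/s.
Capacity = 32 × 1,000,000,000 = 32,000,000,000 bytes.
32,000,000,000 / 453,600 ≈ 70546.74 s → 19.60 hours.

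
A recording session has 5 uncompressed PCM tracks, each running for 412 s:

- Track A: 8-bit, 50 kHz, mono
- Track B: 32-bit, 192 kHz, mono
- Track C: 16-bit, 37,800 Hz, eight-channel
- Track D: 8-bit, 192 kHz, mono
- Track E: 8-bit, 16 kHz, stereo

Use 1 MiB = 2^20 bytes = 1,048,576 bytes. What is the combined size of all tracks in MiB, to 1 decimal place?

Track A: 50,000 × 412 × 1 × 1 = 20,600,000 bytes.
Track B: 192,000 × 412 × 4 × 1 = 316,416,000 bytes.
Track C: 37,800 × 412 × 2 × 8 = 249,177,600 bytes.
Track D: 192,000 × 412 × 1 × 1 = 79,104,000 bytes.
Track E: 16,000 × 412 × 1 × 2 = 13,184,000 bytes.
Total = 678,481,600 bytes = 647.1 MiB.

647.1 MiB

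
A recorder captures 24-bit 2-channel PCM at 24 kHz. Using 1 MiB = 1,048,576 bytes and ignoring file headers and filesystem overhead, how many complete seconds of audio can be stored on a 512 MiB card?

Uncompressed byte rate = 24,000 × 3 × 2 = 144,000 bytes/s.
Capacity = 512 × 1,048,576 = 536,870,912 bytes.
536,870,912 / 144,000 ≈ 3728.27 s → 3,728 seconds.

3,728 seconds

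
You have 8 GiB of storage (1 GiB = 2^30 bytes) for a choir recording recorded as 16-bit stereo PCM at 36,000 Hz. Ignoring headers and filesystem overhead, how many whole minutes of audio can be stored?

Uncompressed byte rate = 36,000 × 2 × 2 = 144,000 bytes/s.
Capacity = 8 × 1,073,741,824 = 8,589,934,592 bytes.
8,589,934,592 / 144,000 ≈ 59652.32 s → 994 minutes.

994 minutes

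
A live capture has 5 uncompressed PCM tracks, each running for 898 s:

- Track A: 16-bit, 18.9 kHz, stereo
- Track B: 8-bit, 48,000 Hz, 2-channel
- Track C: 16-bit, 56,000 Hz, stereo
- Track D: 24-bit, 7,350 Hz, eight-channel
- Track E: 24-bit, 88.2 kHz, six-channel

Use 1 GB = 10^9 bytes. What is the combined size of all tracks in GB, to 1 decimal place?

1.9 GB

Track A: 18,900 × 898 × 2 × 2 = 67,888,800 bytes.
Track B: 48,000 × 898 × 1 × 2 = 86,208,000 bytes.
Track C: 56,000 × 898 × 2 × 2 = 201,152,000 bytes.
Track D: 7,350 × 898 × 3 × 8 = 158,407,200 bytes.
Track E: 88,200 × 898 × 3 × 6 = 1,425,664,800 bytes.
Total = 1,939,320,800 bytes = 1.9 GB.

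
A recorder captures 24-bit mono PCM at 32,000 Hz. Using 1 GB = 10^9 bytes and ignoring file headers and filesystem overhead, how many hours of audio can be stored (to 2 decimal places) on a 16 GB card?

Uncompressed byte rate = 32,000 × 3 × 1 = 96,000 bytes/s.
Capacity = 16 × 1,000,000,000 = 16,000,000,000 bytes.
16,000,000,000 / 96,000 ≈ 166666.67 s → 46.30 hours.

46.30 hours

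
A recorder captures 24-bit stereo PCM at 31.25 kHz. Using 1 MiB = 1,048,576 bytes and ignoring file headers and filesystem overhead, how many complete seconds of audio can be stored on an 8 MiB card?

44 seconds

Uncompressed byte rate = 31,250 × 3 × 2 = 187,500 bytes/s.
Capacity = 8 × 1,048,576 = 8,388,608 bytes.
8,388,608 / 187,500 ≈ 44.74 s → 44 seconds.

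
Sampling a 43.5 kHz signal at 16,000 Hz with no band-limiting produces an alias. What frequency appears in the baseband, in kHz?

4.5 kHz

Nyquist = 16,000/2 = 8,000 Hz; 43,500 Hz exceeds it.
Alias = |43,500 − 3×16,000| = |43,500 − 48,000| = 4,500 Hz = 4.5 kHz.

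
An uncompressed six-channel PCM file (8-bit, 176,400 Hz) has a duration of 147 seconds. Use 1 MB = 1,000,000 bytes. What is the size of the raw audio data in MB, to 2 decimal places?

155.58 MB

Bytes = 176,400 samples/s × 147 s × 1 bytes/sample × 6 ch = 155,584,800 bytes.
155,584,800 / 1,000,000 = 155.58 MB.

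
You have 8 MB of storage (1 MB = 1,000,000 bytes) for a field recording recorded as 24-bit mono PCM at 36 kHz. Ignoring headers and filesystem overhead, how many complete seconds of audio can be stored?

Uncompressed byte rate = 36,000 × 3 × 1 = 108,000 bytes/s.
Capacity = 8 × 1,000,000 = 8,000,000 bytes.
8,000,000 / 108,000 ≈ 74.07 s → 74 seconds.

74 seconds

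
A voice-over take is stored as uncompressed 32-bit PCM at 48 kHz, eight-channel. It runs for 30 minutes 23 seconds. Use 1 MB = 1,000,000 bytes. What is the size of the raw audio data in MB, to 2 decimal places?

2800.13 MB

Duration = 30 minutes 23 seconds = 1,823 s.
Bytes = 48,000 samples/s × 1,823 s × 4 bytes/sample × 8 ch = 2,800,128,000 bytes.
2,800,128,000 / 1,000,000 = 2800.13 MB.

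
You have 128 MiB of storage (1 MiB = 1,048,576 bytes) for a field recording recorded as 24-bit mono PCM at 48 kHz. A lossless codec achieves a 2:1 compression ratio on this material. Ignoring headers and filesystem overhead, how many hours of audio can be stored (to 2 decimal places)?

0.52 hours

Uncompressed byte rate = 48,000 × 3 × 1 = 144,000 bytes/s.
After 2:1 compression, effective rate ≈ 72000 bytes/s.
Capacity = 128 × 1,048,576 = 134,217,728 bytes.
134,217,728 / effective rate ≈ 1864.14 s → 0.52 hours.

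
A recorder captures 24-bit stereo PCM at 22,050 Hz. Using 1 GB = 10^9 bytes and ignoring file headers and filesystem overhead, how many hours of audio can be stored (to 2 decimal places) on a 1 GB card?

2.10 hours

Uncompressed byte rate = 22,050 × 3 × 2 = 132,300 bytes/s.
Capacity = 1 × 1,000,000,000 = 1,000,000,000 bytes.
1,000,000,000 / 132,300 ≈ 7558.58 s → 2.10 hours.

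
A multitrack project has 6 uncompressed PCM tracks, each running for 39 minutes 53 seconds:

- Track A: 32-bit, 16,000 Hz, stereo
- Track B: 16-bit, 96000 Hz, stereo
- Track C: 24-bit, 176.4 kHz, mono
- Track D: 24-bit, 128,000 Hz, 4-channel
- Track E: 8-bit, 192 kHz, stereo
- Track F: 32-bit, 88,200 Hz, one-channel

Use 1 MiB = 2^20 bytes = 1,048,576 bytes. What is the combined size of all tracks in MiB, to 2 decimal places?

7563.02 MiB

39 minutes 53 seconds = 2,393 s.
Track A: 16,000 × 2,393 × 4 × 2 = 306,304,000 bytes.
Track B: 96,000 × 2,393 × 2 × 2 = 918,912,000 bytes.
Track C: 176,400 × 2,393 × 3 × 1 = 1,266,375,600 bytes.
Track D: 128,000 × 2,393 × 3 × 4 = 3,675,648,000 bytes.
Track E: 192,000 × 2,393 × 1 × 2 = 918,912,000 bytes.
Track F: 88,200 × 2,393 × 4 × 1 = 844,250,400 bytes.
Total = 7,930,402,000 bytes = 7563.02 MiB.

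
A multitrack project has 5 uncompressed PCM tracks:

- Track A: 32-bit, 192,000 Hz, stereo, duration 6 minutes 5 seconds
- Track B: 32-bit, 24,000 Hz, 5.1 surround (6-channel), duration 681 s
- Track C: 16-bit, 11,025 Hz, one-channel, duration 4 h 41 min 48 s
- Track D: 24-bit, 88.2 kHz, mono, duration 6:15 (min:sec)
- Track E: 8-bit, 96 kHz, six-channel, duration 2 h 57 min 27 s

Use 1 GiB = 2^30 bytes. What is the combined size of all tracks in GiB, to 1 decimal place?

7.0 GiB

Track A: 6 minutes 5 seconds = 365 s; 192,000 × 365 × 4 × 2 = 560,640,000 bytes.
Track B: 24,000 × 681 × 4 × 6 = 392,256,000 bytes.
Track C: 4 h 41 min 48 s = 16,908 s; 11,025 × 16,908 × 2 × 1 = 372,821,400 bytes.
Track D: 6:15 (min:sec) = 375 s; 88,200 × 375 × 3 × 1 = 99,225,000 bytes.
Track E: 2 h 57 min 27 s = 10,647 s; 96,000 × 10,647 × 1 × 6 = 6,132,672,000 bytes.
Total = 7,557,614,400 bytes = 7.0 GiB.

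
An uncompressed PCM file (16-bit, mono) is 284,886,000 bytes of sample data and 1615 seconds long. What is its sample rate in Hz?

88,200 Hz

Bytes = sample_rate × seconds × bytes_per_sample × channels.
sample_rate = 284,886,000 / (1,615 × 2 × 1) = 284,886,000 / 3,230 = 88,200 Hz.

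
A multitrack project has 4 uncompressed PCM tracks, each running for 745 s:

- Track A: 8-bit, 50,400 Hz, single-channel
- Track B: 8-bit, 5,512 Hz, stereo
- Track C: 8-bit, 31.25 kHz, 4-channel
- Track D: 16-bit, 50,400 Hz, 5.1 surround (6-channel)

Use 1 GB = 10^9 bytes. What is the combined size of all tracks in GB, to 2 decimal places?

Track A: 50,400 × 745 × 1 × 1 = 37,548,000 bytes.
Track B: 5,512 × 745 × 1 × 2 = 8,212,880 bytes.
Track C: 31,250 × 745 × 1 × 4 = 93,125,000 bytes.
Track D: 50,400 × 745 × 2 × 6 = 450,576,000 bytes.
Total = 589,461,880 bytes = 0.59 GB.

0.59 GB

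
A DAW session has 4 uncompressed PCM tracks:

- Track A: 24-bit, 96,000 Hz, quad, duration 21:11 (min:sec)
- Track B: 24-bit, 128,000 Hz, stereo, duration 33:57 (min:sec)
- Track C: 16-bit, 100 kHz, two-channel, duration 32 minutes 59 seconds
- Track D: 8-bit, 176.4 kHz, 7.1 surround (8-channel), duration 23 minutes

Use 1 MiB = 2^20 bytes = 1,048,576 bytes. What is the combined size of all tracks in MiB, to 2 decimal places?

Track A: 21:11 (min:sec) = 1,271 s; 96,000 × 1,271 × 3 × 4 = 1,464,192,000 bytes.
Track B: 33:57 (min:sec) = 2,037 s; 128,000 × 2,037 × 3 × 2 = 1,564,416,000 bytes.
Track C: 32 minutes 59 seconds = 1,979 s; 100,000 × 1,979 × 2 × 2 = 791,600,000 bytes.
Track D: 23 minutes = 1,380 s; 176,400 × 1,380 × 1 × 8 = 1,947,456,000 bytes.
Total = 5,767,664,000 bytes = 5500.47 MiB.

5500.47 MiB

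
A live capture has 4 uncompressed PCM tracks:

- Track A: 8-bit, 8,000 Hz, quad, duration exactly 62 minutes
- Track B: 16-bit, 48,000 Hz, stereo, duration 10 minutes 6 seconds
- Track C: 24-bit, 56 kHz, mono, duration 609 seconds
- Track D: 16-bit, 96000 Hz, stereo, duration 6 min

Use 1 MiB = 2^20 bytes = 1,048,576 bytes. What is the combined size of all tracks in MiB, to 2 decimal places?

Track A: exactly 62 minutes = 3,720 s; 8,000 × 3,720 × 1 × 4 = 119,040,000 bytes.
Track B: 10 minutes 6 seconds = 606 s; 48,000 × 606 × 2 × 2 = 116,352,000 bytes.
Track C: 56,000 × 609 × 3 × 1 = 102,312,000 bytes.
Track D: 6 min = 360 s; 96,000 × 360 × 2 × 2 = 138,240,000 bytes.
Total = 475,944,000 bytes = 453.90 MiB.

453.90 MiB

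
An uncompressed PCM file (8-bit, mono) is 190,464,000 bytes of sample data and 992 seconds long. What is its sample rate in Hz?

Bytes = sample_rate × seconds × bytes_per_sample × channels.
sample_rate = 190,464,000 / (992 × 1 × 1) = 190,464,000 / 992 = 192,000 Hz.

192,000 Hz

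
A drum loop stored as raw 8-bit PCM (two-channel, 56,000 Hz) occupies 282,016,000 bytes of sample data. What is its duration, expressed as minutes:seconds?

Byte rate = 56,000 × 1 × 2 = 112,000 bytes/s.
Duration = 282,016,000 / 112,000 = 2,518 s.
2,518 s = 41:58.

41:58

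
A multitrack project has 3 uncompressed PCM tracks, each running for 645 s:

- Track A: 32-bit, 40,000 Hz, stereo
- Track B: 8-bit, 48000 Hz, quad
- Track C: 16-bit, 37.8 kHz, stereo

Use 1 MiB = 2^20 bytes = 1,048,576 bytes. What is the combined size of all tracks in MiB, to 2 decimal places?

Track A: 40,000 × 645 × 4 × 2 = 206,400,000 bytes.
Track B: 48,000 × 645 × 1 × 4 = 123,840,000 bytes.
Track C: 37,800 × 645 × 2 × 2 = 97,524,000 bytes.
Total = 427,764,000 bytes = 407.95 MiB.

407.95 MiB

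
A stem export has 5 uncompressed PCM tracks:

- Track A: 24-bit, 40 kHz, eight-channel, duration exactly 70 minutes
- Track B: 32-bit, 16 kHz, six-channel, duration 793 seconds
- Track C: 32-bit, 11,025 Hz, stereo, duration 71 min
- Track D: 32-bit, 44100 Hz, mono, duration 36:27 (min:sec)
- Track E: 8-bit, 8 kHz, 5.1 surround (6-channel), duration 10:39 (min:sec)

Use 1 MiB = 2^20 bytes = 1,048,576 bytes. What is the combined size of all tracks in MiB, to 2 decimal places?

Track A: exactly 70 minutes = 4,200 s; 40,000 × 4,200 × 3 × 8 = 4,032,000,000 bytes.
Track B: 16,000 × 793 × 4 × 6 = 304,512,000 bytes.
Track C: 71 min = 4,260 s; 11,025 × 4,260 × 4 × 2 = 375,732,000 bytes.
Track D: 36:27 (min:sec) = 2,187 s; 44,100 × 2,187 × 4 × 1 = 385,786,800 bytes.
Track E: 10:39 (min:sec) = 639 s; 8,000 × 639 × 1 × 6 = 30,672,000 bytes.
Total = 5,128,702,800 bytes = 4891.11 MiB.

4891.11 MiB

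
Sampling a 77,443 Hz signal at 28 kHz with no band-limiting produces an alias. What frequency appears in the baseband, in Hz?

6,557 Hz

Nyquist = 28,000/2 = 14,000 Hz; 77,443 Hz exceeds it.
Alias = |77,443 − 3×28,000| = |77,443 − 84,000| = 6,557 Hz.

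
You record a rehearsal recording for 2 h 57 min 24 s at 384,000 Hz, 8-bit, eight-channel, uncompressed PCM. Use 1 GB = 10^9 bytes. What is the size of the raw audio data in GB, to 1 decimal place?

Duration = 2 h 57 min 24 s = 10,644 s.
Bytes = 384,000 samples/s × 10,644 s × 1 bytes/sample × 8 ch = 32,698,368,000 bytes.
32,698,368,000 / 1,000,000,000 = 32.7 GB.

32.7 GB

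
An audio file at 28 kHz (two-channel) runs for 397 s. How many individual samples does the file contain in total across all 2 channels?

22,232,000 samples

28,000 × 397 s × 2 ch = 22,232,000 samples.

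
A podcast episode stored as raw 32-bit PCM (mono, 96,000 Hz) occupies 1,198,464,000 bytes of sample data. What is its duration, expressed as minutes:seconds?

52:01

Byte rate = 96,000 × 4 × 1 = 384,000 bytes/s.
Duration = 1,198,464,000 / 384,000 = 3,121 s.
3,121 s = 52:01.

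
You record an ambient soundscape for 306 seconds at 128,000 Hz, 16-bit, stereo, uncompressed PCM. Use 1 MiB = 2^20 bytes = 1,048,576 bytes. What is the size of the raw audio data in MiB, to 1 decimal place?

Bytes = 128,000 samples/s × 306 s × 2 bytes/sample × 2 ch = 156,672,000 bytes.
156,672,000 / 1,048,576 = 149.4 MiB.

149.4 MiB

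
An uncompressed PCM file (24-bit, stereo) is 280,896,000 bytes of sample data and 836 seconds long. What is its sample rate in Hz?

Bytes = sample_rate × seconds × bytes_per_sample × channels.
sample_rate = 280,896,000 / (836 × 3 × 2) = 280,896,000 / 5,016 = 56,000 Hz.

56,000 Hz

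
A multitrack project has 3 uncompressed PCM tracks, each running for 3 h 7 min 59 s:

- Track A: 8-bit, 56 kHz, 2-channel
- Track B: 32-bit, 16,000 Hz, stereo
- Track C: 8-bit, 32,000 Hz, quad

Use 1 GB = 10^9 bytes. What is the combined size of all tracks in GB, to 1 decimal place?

3 h 7 min 59 s = 11,279 s.
Track A: 56,000 × 11,279 × 1 × 2 = 1,263,248,000 bytes.
Track B: 16,000 × 11,279 × 4 × 2 = 1,443,712,000 bytes.
Track C: 32,000 × 11,279 × 1 × 4 = 1,443,712,000 bytes.
Total = 4,150,672,000 bytes = 4.2 GB.

4.2 GB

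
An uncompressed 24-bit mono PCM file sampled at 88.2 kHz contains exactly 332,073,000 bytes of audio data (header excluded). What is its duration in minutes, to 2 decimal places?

20.92 minutes

Byte rate = 88,200 × 3 × 1 = 264,600 bytes/s.
Duration = 332,073,000 / 264,600 = 1,255 s.
1,255 s / 60 = 20.92 minutes.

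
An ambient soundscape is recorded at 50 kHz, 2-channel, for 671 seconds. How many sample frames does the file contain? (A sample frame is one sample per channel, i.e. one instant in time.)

50,000 samples/s × 671 s = 33,550,000 frames.

33,550,000 sample frames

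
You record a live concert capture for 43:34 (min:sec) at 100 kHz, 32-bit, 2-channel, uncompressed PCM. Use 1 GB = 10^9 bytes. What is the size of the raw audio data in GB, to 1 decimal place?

2.1 GB

Duration = 43:34 (min:sec) = 2,614 s.
Bytes = 100,000 samples/s × 2,614 s × 4 bytes/sample × 2 ch = 2,091,200,000 bytes.
2,091,200,000 / 1,000,000,000 = 2.1 GB.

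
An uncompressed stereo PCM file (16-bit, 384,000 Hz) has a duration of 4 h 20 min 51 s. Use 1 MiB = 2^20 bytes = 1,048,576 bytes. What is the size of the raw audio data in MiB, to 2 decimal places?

22926.27 MiB

Duration = 4 h 20 min 51 s = 15,651 s.
Bytes = 384,000 samples/s × 15,651 s × 2 bytes/sample × 2 ch = 24,039,936,000 bytes.
24,039,936,000 / 1,048,576 = 22926.27 MiB.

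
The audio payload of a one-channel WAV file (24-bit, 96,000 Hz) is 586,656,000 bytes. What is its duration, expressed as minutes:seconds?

33:57

Byte rate = 96,000 × 3 × 1 = 288,000 bytes/s.
Duration = 586,656,000 / 288,000 = 2,037 s.
2,037 s = 33:57.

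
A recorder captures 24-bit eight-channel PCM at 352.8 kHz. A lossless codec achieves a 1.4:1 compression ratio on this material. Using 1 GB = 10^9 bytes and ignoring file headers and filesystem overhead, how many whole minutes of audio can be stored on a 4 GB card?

Uncompressed byte rate = 352,800 × 3 × 8 = 8,467,200 bytes/s.
After 1.4:1 compression, effective rate ≈ 6048000 bytes/s.
Capacity = 4 × 1,000,000,000 = 4,000,000,000 bytes.
4,000,000,000 / effective rate ≈ 661.38 s → 11 minutes.

11 minutes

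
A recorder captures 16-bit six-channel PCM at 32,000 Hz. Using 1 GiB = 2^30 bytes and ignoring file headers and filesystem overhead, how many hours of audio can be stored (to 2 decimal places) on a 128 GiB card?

99.42 hours

Uncompressed byte rate = 32,000 × 2 × 6 = 384,000 bytes/s.
Capacity = 128 × 1,073,741,824 = 137,438,953,472 bytes.
137,438,953,472 / 384,000 ≈ 357913.94 s → 99.42 hours.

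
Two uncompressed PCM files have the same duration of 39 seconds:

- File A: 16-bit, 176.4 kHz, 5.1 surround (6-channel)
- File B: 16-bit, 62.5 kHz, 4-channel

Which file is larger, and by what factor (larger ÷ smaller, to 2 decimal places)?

File A, by a factor of 4.23

File A: 176,400 × 2 × 6 = 2,116,800 bytes/s.
File B: 62,500 × 2 × 4 = 500,000 bytes/s.
File A is larger; ratio = 82,555,200 / 19,500,000 = 4.23.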